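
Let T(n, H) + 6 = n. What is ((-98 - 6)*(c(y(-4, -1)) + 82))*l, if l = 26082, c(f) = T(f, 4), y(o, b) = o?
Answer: -195302016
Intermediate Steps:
T(n, H) = -6 + n
c(f) = -6 + f
((-98 - 6)*(c(y(-4, -1)) + 82))*l = ((-98 - 6)*((-6 - 4) + 82))*26082 = -104*(-10 + 82)*26082 = -104*72*26082 = -7488*26082 = -195302016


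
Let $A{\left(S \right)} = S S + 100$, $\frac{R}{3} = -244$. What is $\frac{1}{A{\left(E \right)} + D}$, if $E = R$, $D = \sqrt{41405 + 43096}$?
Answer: $\frac{535924}{287214449275} - \frac{3 \sqrt{9389}}{287214449275} \approx 1.8649 \cdot 10^{-6}$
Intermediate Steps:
$R = -732$ ($R = 3 \left(-244\right) = -732$)
$D = 3 \sqrt{9389}$ ($D = \sqrt{84501} = 3 \sqrt{9389} \approx 290.69$)
$E = -732$
$A{\left(S \right)} = 100 + S^{2}$ ($A{\left(S \right)} = S^{2} + 100 = 100 + S^{2}$)
$\frac{1}{A{\left(E \right)} + D} = \frac{1}{\left(100 + \left(-732\right)^{2}\right) + 3 \sqrt{9389}} = \frac{1}{\left(100 + 535824\right) + 3 \sqrt{9389}} = \frac{1}{535924 + 3 \sqrt{9389}}$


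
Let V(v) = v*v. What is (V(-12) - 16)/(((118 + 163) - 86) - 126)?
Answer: 128/69 ≈ 1.8551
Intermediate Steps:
V(v) = v²
(V(-12) - 16)/(((118 + 163) - 86) - 126) = ((-12)² - 16)/(((118 + 163) - 86) - 126) = (144 - 16)/((281 - 86) - 126) = 128/(195 - 126) = 128/69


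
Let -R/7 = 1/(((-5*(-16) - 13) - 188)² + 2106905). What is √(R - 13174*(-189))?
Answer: √228711650853611346/303078 ≈ 1577.9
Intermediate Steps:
R = -1/303078 (R = -7/(((-5*(-16) - 13) - 188)² + 2106905) = -7/(((80 - 13) - 188)² + 2106905) = -7/((67 - 188)² + 2106905) = -7/((-121)² + 2106905) = -7/(14641 + 2106905) = -7/2121546 = -7*1/2121546 = -1/303078 ≈ -3.2995e-6)
√(R - 13174*(-189)) = √(-1/303078 - 13174*(-189)) = √(-1/303078 + 2489886) = √(754629669107/303078) = √228711650853611346/303078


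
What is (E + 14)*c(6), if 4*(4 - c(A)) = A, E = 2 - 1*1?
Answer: 75/2 ≈ 37.500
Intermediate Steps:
E = 1 (E = 2 - 1 = 1)
c(A) = 4 - A/4
(E + 14)*c(6) = (1 + 14)*(4 - ¼*6) = 15*(4 - 3/2) = 15*(5/2) = 75/2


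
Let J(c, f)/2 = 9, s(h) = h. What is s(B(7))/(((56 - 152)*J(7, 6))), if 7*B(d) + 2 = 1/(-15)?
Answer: 31/181440 ≈ 0.00017086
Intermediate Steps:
B(d) = -31/105 (B(d) = -2/7 + (⅐)/(-15) = -2/7 + (⅐)*(-1/15) = -2/7 - 1/105 = -31/105)
J(c, f) = 18 (J(c, f) = 2*9 = 18)
s(B(7))/(((56 - 152)*J(7, 6))) = -31*1/(18*(56 - 152))/105 = -31/(105*((-96*18))) = -31/105/(-1728) = -31/105*(-1/1728) = 31/181440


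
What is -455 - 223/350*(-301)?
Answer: -13161/50 ≈ -263.22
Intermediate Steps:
-455 - 223/350*(-301) = -455 + 9589/50 = -13161/50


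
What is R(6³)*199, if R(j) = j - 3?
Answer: 42387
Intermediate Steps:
R(j) = -3 + j
R(6³)*199 = (-3 + 6³)*199 = (-3 + 216)*199 = 213*199 = 42387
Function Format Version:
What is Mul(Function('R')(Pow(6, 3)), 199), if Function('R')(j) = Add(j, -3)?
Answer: 42387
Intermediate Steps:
Function('R')(j) = Add(-3, j)
Mul(Function('R')(Pow(6, 3)), 199) = Mul(Add(-3, Pow(6, 3)), 199) = Mul(Add(-3, 216), 199) = Mul(213, 199) = 42387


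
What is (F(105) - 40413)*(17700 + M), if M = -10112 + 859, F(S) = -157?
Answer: -342694790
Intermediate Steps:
M = -9253
(F(105) - 40413)*(17700 + M) = (-157 - 40413)*(17700 - 9253) = -40570*8447 = -342694790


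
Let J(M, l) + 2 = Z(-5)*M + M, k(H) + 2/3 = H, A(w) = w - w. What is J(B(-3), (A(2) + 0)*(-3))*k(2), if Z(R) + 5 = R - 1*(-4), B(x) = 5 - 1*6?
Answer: 4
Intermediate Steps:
A(w) = 0
B(x) = -1 (B(x) = 5 - 6 = -1)
Z(R) = -1 + R (Z(R) = -5 + (R - 1*(-4)) = -5 + (R + 4) = -5 + (4 + R) = -1 + R)
k(H) = -⅔ + H
J(M, l) = -2 - 5*M (J(M, l) = -2 + ((-1 - 5)*M + M) = -2 + (-6*M + M) = -2 - 5*M)
J(B(-3), (A(2) + 0)*(-3))*k(2) = (-2 - 5*(-1))*(-⅔ + 2) = (-2 + 5)*(4/3) = 3*(4/3) = 4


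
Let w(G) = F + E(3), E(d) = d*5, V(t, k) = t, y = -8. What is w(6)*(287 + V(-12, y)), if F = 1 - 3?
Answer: 3575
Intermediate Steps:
E(d) = 5*d
F = -2
w(G) = 13 (w(G) = -2 + 5*3 = -2 + 15 = 13)
w(6)*(287 + V(-12, y)) = 13*(287 - 12) = 13*275 = 3575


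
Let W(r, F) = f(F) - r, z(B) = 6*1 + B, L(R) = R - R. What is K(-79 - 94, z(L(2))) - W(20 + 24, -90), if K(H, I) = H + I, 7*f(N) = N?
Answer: -771/7 ≈ -110.14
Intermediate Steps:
L(R) = 0
f(N) = N/7
z(B) = 6 + B
W(r, F) = -r + F/7 (W(r, F) = F/7 - r = -r + F/7)
K(-79 - 94, z(L(2))) - W(20 + 24, -90) = ((-79 - 94) + (6 + 0)) - (-(20 + 24) + (⅐)*(-90)) = (-173 + 6) - (-1*44 - 90/7) = -167 - (-44 - 90/7) = -167 - 1*(-398/7) = -167 + 398/7 = -771/7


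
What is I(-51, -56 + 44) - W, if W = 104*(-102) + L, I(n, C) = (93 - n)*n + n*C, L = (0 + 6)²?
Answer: 3840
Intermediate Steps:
L = 36 (L = 6² = 36)
I(n, C) = C*n + n*(93 - n) (I(n, C) = n*(93 - n) + C*n = C*n + n*(93 - n))
W = -10572 (W = 104*(-102) + 36 = -10608 + 36 = -10572)
I(-51, -56 + 44) - W = -51*(93 + (-56 + 44) - 1*(-51)) - 1*(-10572) = -51*(93 - 12 + 51) + 10572 = -51*132 + 10572 = -6732 + 10572 = 3840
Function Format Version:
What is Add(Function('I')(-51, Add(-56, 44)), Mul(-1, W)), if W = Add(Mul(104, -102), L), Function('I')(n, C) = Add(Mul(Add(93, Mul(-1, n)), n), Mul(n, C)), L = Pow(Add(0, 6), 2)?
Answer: 3840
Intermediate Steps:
L = 36 (L = Pow(6, 2) = 36)
Function('I')(n, C) = Add(Mul(C, n), Mul(n, Add(93, Mul(-1, n)))) (Function('I')(n, C) = Add(Mul(n, Add(93, Mul(-1, n))), Mul(C, n)) = Add(Mul(C, n), Mul(n, Add(93, Mul(-1, n)))))
W = -10572 (W = Add(Mul(104, -102), 36) = Add(-10608, 36) = -10572)
Add(Function('I')(-51, Add(-56, 44)), Mul(-1, W)) = Add(Mul(-51, Add(93, Add(-56, 44), Mul(-1, -51))), Mul(-1, -10572)) = Add(Mul(-51, Add(93, -12, 51)), 10572) = Add(Mul(-51, 132), 10572) = Add(-6732, 10572) = 3840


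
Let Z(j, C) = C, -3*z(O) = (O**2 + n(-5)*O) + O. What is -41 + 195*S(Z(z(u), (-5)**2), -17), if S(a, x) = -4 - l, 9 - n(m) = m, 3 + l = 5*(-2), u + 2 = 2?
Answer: 1714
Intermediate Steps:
u = 0 (u = -2 + 2 = 0)
l = -13 (l = -3 + 5*(-2) = -3 - 10 = -13)
n(m) = 9 - m
z(O) = -5*O - O**2/3 (z(O) = -((O**2 + (9 - 1*(-5))*O) + O)/3 = -((O**2 + (9 + 5)*O) + O)/3 = -((O**2 + 14*O) + O)/3 = -(O**2 + 15*O)/3 = -5*O - O**2/3)
S(a, x) = 9 (S(a, x) = -4 - 1*(-13) = -4 + 13 = 9)
-41 + 195*S(Z(z(u), (-5)**2), -17) = -41 + 195*9 = -41 + 1755 = 1714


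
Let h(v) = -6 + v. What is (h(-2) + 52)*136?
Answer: 5984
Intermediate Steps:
(h(-2) + 52)*136 = ((-6 - 2) + 52)*136 = (-8 + 52)*136 = 44*136 = 5984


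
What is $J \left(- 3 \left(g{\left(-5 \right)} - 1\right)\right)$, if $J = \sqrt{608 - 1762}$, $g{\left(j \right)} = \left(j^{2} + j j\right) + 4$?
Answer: $- 159 i \sqrt{1154} \approx - 5401.3 i$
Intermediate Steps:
$g{\left(j \right)} = 4 + 2 j^{2}$ ($g{\left(j \right)} = \left(j^{2} + j^{2}\right) + 4 = 2 j^{2} + 4 = 4 + 2 j^{2}$)
$J = i \sqrt{1154}$ ($J = \sqrt{-1154} = i \sqrt{1154} \approx 33.971 i$)
$J \left(- 3 \left(g{\left(-5 \right)} - 1\right)\right) = i \sqrt{1154} \left(- 3 \left(\left(4 + 2 \left(-5\right)^{2}\right) - 1\right)\right) = i \sqrt{1154} \left(- 3 \left(\left(4 + 2 \cdot 25\right) - 1\right)\right) = i \sqrt{1154} \left(- 3 \left(\left(4 + 50\right) - 1\right)\right) = i \sqrt{1154} \left(- 3 \left(54 - 1\right)\right) = i \sqrt{1154} \left(\left(-3\right) 53\right) = i \sqrt{1154} \left(-159\right) = - 159 i \sqrt{1154}$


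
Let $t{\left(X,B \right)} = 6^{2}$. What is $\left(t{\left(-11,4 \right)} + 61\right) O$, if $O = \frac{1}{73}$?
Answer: $\frac{97}{73} \approx 1.3288$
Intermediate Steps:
$O = \frac{1}{73} \approx 0.013699$
$t{\left(X,B \right)} = 36$
$\left(t{\left(-11,4 \right)} + 61\right) O = \left(36 + 61\right) \frac{1}{73} = 97 \cdot \frac{1}{73} = \frac{97}{73}$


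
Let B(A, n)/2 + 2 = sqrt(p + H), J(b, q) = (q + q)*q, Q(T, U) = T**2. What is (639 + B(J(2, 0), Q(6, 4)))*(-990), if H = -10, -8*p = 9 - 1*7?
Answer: -628650 - 990*I*sqrt(41) ≈ -6.2865e+5 - 6339.1*I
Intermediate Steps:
p = -1/4 (p = -(9 - 1*7)/8 = -(9 - 7)/8 = -1/8*2 = -1/4 ≈ -0.25000)
J(b, q) = 2*q**2 (J(b, q) = (2*q)*q = 2*q**2)
B(A, n) = -4 + I*sqrt(41) (B(A, n) = -4 + 2*sqrt(-1/4 - 10) = -4 + 2*sqrt(-41/4) = -4 + 2*(I*sqrt(41)/2) = -4 + I*sqrt(41))
(639 + B(J(2, 0), Q(6, 4)))*(-990) = (639 + (-4 + I*sqrt(41)))*(-990) = (635 + I*sqrt(41))*(-990) = -628650 - 990*I*sqrt(41)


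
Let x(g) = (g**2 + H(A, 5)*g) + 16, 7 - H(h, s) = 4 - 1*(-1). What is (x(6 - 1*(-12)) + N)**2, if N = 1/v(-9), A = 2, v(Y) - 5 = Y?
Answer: 2259009/16 ≈ 1.4119e+5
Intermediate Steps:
v(Y) = 5 + Y
H(h, s) = 2 (H(h, s) = 7 - (4 - 1*(-1)) = 7 - (4 + 1) = 7 - 1*5 = 7 - 5 = 2)
N = -1/4 (N = 1/(5 - 9) = 1/(-4) = -1/4 ≈ -0.25000)
x(g) = 16 + g**2 + 2*g (x(g) = (g**2 + 2*g) + 16 = 16 + g**2 + 2*g)
(x(6 - 1*(-12)) + N)**2 = ((16 + (6 - 1*(-12))**2 + 2*(6 - 1*(-12))) - 1/4)**2 = ((16 + (6 + 12)**2 + 2*(6 + 12)) - 1/4)**2 = ((16 + 18**2 + 2*18) - 1/4)**2 = ((16 + 324 + 36) - 1/4)**2 = (376 - 1/4)**2 = (1503/4)**2 = 2259009/16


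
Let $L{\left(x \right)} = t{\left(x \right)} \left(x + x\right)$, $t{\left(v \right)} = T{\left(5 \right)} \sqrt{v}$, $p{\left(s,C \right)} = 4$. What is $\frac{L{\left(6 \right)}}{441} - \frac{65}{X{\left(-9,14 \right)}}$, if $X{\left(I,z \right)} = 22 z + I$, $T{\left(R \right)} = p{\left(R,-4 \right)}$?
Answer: $- \frac{5}{23} + \frac{16 \sqrt{6}}{147} \approx 0.04922$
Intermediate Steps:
$T{\left(R \right)} = 4$
$t{\left(v \right)} = 4 \sqrt{v}$
$X{\left(I,z \right)} = I + 22 z$
$L{\left(x \right)} = 8 x^{\frac{3}{2}}$ ($L{\left(x \right)} = 4 \sqrt{x} \left(x + x\right) = 4 \sqrt{x} 2 x = 8 x^{\frac{3}{2}}$)
$\frac{L{\left(6 \right)}}{441} - \frac{65}{X{\left(-9,14 \right)}} = \frac{8 \cdot 6^{\frac{3}{2}}}{441} - \frac{65}{-9 + 22 \cdot 14} = 8 \cdot 6 \sqrt{6} \cdot \frac{1}{441} - \frac{65}{-9 + 308} = 48 \sqrt{6} \cdot \frac{1}{441} - \frac{65}{299} = \frac{16 \sqrt{6}}{147} - \frac{5}{23} = - \frac{5}{23} + \frac{16 \sqrt{6}}{147}$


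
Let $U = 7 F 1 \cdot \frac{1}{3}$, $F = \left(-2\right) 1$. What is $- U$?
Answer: $\frac{14}{3} \approx 4.6667$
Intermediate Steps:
$F = -2$
$U = - \frac{14}{3}$ ($U = 7 \left(-2\right) 1 \cdot \frac{1}{3} = - 14 \cdot 1 \cdot \frac{1}{3} = \left(-14\right) \frac{1}{3} = - \frac{14}{3} \approx -4.6667$)
$- U = \left(-1\right) \left(- \frac{14}{3}\right) = \frac{14}{3}$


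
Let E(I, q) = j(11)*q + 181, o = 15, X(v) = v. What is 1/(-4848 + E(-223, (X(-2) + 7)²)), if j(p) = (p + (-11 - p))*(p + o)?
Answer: -1/11817 ≈ -8.4624e-5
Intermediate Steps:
j(p) = -165 - 11*p (j(p) = (p + (-11 - p))*(p + 15) = -11*(15 + p) = -165 - 11*p)
E(I, q) = 181 - 286*q (E(I, q) = (-165 - 11*11)*q + 181 = (-165 - 121)*q + 181 = -286*q + 181 = 181 - 286*q)
1/(-4848 + E(-223, (X(-2) + 7)²)) = 1/(-4848 + (181 - 286*(-2 + 7)²)) = 1/(-4848 + (181 - 286*5²)) = 1/(-4848 + (181 - 286*25)) = 1/(-4848 + (181 - 7150)) = 1/(-4848 - 6969) = 1/(-11817) = -1/11817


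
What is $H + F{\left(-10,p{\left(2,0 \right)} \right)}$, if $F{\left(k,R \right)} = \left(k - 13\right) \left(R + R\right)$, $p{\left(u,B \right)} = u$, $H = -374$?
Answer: $-466$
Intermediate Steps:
$F{\left(k,R \right)} = 2 R \left(-13 + k\right)$ ($F{\left(k,R \right)} = \left(-13 + k\right) 2 R = 2 R \left(-13 + k\right)$)
$H + F{\left(-10,p{\left(2,0 \right)} \right)} = -374 + 2 \cdot 2 \left(-13 - 10\right) = -374 + 2 \cdot 2 \left(-23\right) = -374 - 92 = -466$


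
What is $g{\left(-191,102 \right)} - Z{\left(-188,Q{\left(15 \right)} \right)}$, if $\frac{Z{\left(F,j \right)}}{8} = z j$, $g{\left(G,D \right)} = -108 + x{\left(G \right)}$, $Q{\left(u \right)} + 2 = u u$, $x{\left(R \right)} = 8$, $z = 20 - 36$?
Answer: $28444$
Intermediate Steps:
$z = -16$ ($z = 20 - 36 = -16$)
$Q{\left(u \right)} = -2 + u^{2}$ ($Q{\left(u \right)} = -2 + u u = -2 + u^{2}$)
$g{\left(G,D \right)} = -100$ ($g{\left(G,D \right)} = -108 + 8 = -100$)
$Z{\left(F,j \right)} = - 128 j$ ($Z{\left(F,j \right)} = 8 \left(- 16 j\right) = - 128 j$)
$g{\left(-191,102 \right)} - Z{\left(-188,Q{\left(15 \right)} \right)} = -100 - - 128 \left(-2 + 15^{2}\right) = -100 - - 128 \left(-2 + 225\right) = -100 - \left(-128\right) 223 = -100 - -28544 = -100 + 28544 = 28444$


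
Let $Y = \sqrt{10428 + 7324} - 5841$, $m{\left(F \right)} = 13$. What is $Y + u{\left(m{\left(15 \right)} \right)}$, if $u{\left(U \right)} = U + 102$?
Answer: $-5726 + 2 \sqrt{4438} \approx -5592.8$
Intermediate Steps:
$Y = -5841 + 2 \sqrt{4438}$ ($Y = \sqrt{17752} - 5841 = 2 \sqrt{4438} - 5841 = -5841 + 2 \sqrt{4438} \approx -5707.8$)
$u{\left(U \right)} = 102 + U$
$Y + u{\left(m{\left(15 \right)} \right)} = \left(-5841 + 2 \sqrt{4438}\right) + \left(102 + 13\right) = \left(-5841 + 2 \sqrt{4438}\right) + 115 = -5726 + 2 \sqrt{4438}$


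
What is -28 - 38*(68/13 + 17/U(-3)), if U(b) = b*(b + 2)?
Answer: -17242/39 ≈ -442.10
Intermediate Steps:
U(b) = b*(2 + b)
-28 - 38*(68/13 + 17/U(-3)) = -28 - 38*(68/13 + 17/((-3*(2 - 3)))) = -28 - 38*(68*(1/13) + 17/((-3*(-1)))) = -28 - 38*(68/13 + 17/3) = -28 - 38*425/39 = -28 - 16150/39 = -17242/39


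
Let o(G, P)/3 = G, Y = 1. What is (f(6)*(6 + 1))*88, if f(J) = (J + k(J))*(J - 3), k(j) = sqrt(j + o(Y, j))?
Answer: 16632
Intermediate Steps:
o(G, P) = 3*G
k(j) = sqrt(3 + j) (k(j) = sqrt(j + 3*1) = sqrt(j + 3) = sqrt(3 + j))
f(J) = (-3 + J)*(J + sqrt(3 + J)) (f(J) = (J + sqrt(3 + J))*(J - 3) = (J + sqrt(3 + J))*(-3 + J) = (-3 + J)*(J + sqrt(3 + J)))
(f(6)*(6 + 1))*88 = ((6**2 - 3*6 - 3*sqrt(3 + 6) + 6*sqrt(3 + 6))*(6 + 1))*88 = ((36 - 18 - 3*sqrt(9) + 6*sqrt(9))*7)*88 = ((36 - 18 - 3*3 + 6*3)*7)*88 = ((36 - 18 - 9 + 18)*7)*88 = (27*7)*88 = 189*88 = 16632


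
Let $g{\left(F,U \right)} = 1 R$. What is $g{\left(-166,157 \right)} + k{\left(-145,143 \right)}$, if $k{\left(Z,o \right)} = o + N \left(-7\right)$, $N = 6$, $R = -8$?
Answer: $93$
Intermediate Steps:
$g{\left(F,U \right)} = -8$ ($g{\left(F,U \right)} = 1 \left(-8\right) = -8$)
$k{\left(Z,o \right)} = -42 + o$ ($k{\left(Z,o \right)} = o + 6 \left(-7\right) = o - 42 = -42 + o$)
$g{\left(-166,157 \right)} + k{\left(-145,143 \right)} = -8 + \left(-42 + 143\right) = -8 + 101 = 93$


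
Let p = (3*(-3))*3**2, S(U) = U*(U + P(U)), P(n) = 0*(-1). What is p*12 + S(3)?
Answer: -963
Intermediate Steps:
P(n) = 0
S(U) = U**2 (S(U) = U*(U + 0) = U*U = U**2)
p = -81 (p = -9*9 = -81)
p*12 + S(3) = -81*12 + 3**2 = -972 + 9 = -963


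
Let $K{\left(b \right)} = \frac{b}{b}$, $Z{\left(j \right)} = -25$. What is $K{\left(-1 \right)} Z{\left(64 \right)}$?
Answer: $-25$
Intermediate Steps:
$K{\left(b \right)} = 1$
$K{\left(-1 \right)} Z{\left(64 \right)} = 1 \left(-25\right) = -25$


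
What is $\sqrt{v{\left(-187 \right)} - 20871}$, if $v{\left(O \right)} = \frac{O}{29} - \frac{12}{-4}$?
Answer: $\frac{i \sqrt{17555411}}{29} \approx 144.48 i$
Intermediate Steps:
$v{\left(O \right)} = 3 + \frac{O}{29}$ ($v{\left(O \right)} = O \frac{1}{29} - -3 = \frac{O}{29} + 3 = 3 + \frac{O}{29}$)
$\sqrt{v{\left(-187 \right)} - 20871} = \sqrt{\left(3 + \frac{1}{29} \left(-187\right)\right) - 20871} = \sqrt{\left(3 - \frac{187}{29}\right) - 20871} = \sqrt{- \frac{100}{29} - 20871} = \sqrt{- \frac{605359}{29}} = \frac{i \sqrt{17555411}}{29}$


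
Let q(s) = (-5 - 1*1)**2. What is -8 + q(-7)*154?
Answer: 5536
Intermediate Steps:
q(s) = 36 (q(s) = (-5 - 1)**2 = (-6)**2 = 36)
-8 + q(-7)*154 = -8 + 36*154 = -8 + 5544 = 5536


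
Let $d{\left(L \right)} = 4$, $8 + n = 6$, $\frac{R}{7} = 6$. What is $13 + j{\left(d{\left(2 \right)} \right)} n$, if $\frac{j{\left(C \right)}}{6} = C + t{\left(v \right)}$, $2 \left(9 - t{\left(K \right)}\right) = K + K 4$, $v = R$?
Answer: $1117$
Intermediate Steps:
$R = 42$ ($R = 7 \cdot 6 = 42$)
$v = 42$
$n = -2$ ($n = -8 + 6 = -2$)
$t{\left(K \right)} = 9 - \frac{5 K}{2}$ ($t{\left(K \right)} = 9 - \frac{K + K 4}{2} = 9 - \frac{K + 4 K}{2} = 9 - \frac{5 K}{2}$)
$j{\left(C \right)} = -576 + 6 C$ ($j{\left(C \right)} = 6 \left(C + \left(9 - 105\right)\right) = 6 \left(C - 96\right) = 6 \left(-96 + C\right) = -576 + 6 C$)
$13 + j{\left(d{\left(2 \right)} \right)} n = 13 + \left(-576 + 6 \cdot 4\right) \left(-2\right) = 13 + \left(-576 + 24\right) \left(-2\right) = 13 - -1104 = 13 + 1104 = 1117$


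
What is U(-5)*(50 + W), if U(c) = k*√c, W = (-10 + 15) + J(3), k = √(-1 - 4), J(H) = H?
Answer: -290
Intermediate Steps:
k = I*√5 (k = √(-5) = I*√5 ≈ 2.2361*I)
W = 8 (W = (-10 + 15) + 3 = 5 + 3 = 8)
U(c) = I*√5*√c (U(c) = (I*√5)*√c = I*√5*√c)
U(-5)*(50 + W) = (I*√5*√(-5))*(50 + 8) = (I*√5*(I*√5))*58 = -5*58 = -290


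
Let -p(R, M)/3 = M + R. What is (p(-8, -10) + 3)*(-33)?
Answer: -1881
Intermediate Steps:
p(R, M) = -3*M - 3*R (p(R, M) = -3*(M + R) = -3*M - 3*R)
(p(-8, -10) + 3)*(-33) = ((-3*(-10) - 3*(-8)) + 3)*(-33) = ((30 + 24) + 3)*(-33) = (54 + 3)*(-33) = 57*(-33) = -1881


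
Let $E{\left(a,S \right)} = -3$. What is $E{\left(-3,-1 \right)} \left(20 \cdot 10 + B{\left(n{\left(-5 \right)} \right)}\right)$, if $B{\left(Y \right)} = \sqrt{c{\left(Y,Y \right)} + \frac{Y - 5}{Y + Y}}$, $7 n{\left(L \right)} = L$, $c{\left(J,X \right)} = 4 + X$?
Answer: $-600 - \frac{3 \sqrt{357}}{7} \approx -608.1$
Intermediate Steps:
$n{\left(L \right)} = \frac{L}{7}$
$B{\left(Y \right)} = \sqrt{4 + Y + \frac{-5 + Y}{2 Y}}$ ($B{\left(Y \right)} = \sqrt{\left(4 + Y\right) + \frac{Y - 5}{Y + Y}} = \sqrt{\left(4 + Y\right) + \frac{-5 + Y}{2 Y}} = \sqrt{4 + Y + \frac{-5 + Y}{2 Y}}$)
$E{\left(-3,-1 \right)} \left(20 \cdot 10 + B{\left(n{\left(-5 \right)} \right)}\right) = - 3 \left(20 \cdot 10 + \frac{\sqrt{18 - \frac{10}{\frac{1}{7} \left(-5\right)} + 4 \cdot \frac{1}{7} \left(-5\right)}}{2}\right) = - 3 \left(200 + \frac{\sqrt{18 - \frac{10}{- \frac{5}{7}} + 4 \left(- \frac{5}{7}\right)}}{2}\right) = - 3 \left(200 + \frac{\sqrt{18 - -14 - \frac{20}{7}}}{2}\right) = - 3 \left(200 + \frac{\sqrt{18 + 14 - \frac{20}{7}}}{2}\right) = - 3 \left(200 + \frac{\sqrt{\frac{204}{7}}}{2}\right) = - 3 \left(200 + \frac{\frac{2}{7} \sqrt{357}}{2}\right) = - 3 \left(200 + \frac{\sqrt{357}}{7}\right) = -600 - \frac{3 \sqrt{357}}{7}$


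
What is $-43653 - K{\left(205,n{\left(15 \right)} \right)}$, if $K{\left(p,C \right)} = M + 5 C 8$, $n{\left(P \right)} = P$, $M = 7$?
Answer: $-44260$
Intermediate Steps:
$K{\left(p,C \right)} = 7 + 40 C$ ($K{\left(p,C \right)} = 7 + 5 C 8 = 7 + 40 C$)
$-43653 - K{\left(205,n{\left(15 \right)} \right)} = -43653 - \left(7 + 40 \cdot 15\right) = -43653 - \left(7 + 600\right) = -43653 - 607 = -44260$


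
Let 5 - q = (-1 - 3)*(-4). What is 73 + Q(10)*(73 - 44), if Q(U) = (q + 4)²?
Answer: 1494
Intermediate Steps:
q = -11 (q = 5 - (-1 - 3)*(-4) = 5 - (-4)*(-4) = 5 - 1*16 = 5 - 16 = -11)
Q(U) = 49 (Q(U) = (-11 + 4)² = (-7)² = 49)
73 + Q(10)*(73 - 44) = 73 + 49*(73 - 44) = 73 + 49*29 = 73 + 1421 = 1494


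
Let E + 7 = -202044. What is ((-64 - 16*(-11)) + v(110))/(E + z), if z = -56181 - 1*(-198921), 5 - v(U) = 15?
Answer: -102/59311 ≈ -0.0017197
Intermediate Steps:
v(U) = -10 (v(U) = 5 - 1*15 = 5 - 15 = -10)
z = 142740 (z = -56181 + 198921 = 142740)
E = -202051 (E = -7 - 202044 = -202051)
((-64 - 16*(-11)) + v(110))/(E + z) = ((-64 - 16*(-11)) - 10)/(-202051 + 142740) = ((-64 + 176) - 10)/(-59311) = (112 - 10)*(-1/59311) = 102*(-1/59311) = -102/59311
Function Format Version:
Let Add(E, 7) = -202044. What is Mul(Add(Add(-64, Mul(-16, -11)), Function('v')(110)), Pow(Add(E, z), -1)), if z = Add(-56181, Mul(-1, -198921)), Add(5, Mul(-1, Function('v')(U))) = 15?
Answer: Rational(-102, 59311) ≈ -0.0017197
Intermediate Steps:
Function('v')(U) = -10 (Function('v')(U) = Add(5, Mul(-1, 15)) = Add(5, -15) = -10)
z = 142740 (z = Add(-56181, 198921) = 142740)
E = -202051 (E = Add(-7, -202044) = -202051)
Mul(Add(Add(-64, Mul(-16, -11)), Function('v')(110)), Pow(Add(E, z), -1)) = Mul(Add(Add(-64, Mul(-16, -11)), -10), Pow(Add(-202051, 142740), -1)) = Mul(Add(Add(-64, 176), -10), Pow(-59311, -1)) = Mul(Add(112, -10), Rational(-1, 59311)) = Mul(102, Rational(-1, 59311)) = Rational(-102, 59311)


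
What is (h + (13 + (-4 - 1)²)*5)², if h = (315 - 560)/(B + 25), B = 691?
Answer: 18440282025/512656 ≈ 35970.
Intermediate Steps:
h = -245/716 (h = (315 - 560)/(691 + 25) = -245/716 ≈ -0.34218)
(h + (13 + (-4 - 1)²)*5)² = (-245/716 + (13 + (-4 - 1)²)*5)² = (-245/716 + (13 + (-5)²)*5)² = (-245/716 + (13 + 25)*5)² = (-245/716 + 38*5)² = (-245/716 + 190)² = (135795/716)² = 18440282025/512656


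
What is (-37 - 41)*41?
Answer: -3198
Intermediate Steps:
(-37 - 41)*41 = -78*41 = -3198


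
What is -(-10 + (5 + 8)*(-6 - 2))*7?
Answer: 798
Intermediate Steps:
-(-10 + (5 + 8)*(-6 - 2))*7 = -(-10 + 13*(-8))*7 = -(-10 - 104)*7 = -(-114)*7 = -1*(-798) = 798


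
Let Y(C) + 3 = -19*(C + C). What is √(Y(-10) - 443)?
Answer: I*√66 ≈ 8.124*I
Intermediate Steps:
Y(C) = -3 - 38*C (Y(C) = -3 - 19*(C + C) = -3 - 38*C)
√(Y(-10) - 443) = √((-3 - 38*(-10)) - 443) = √((-3 + 380) - 443) = √(377 - 443) = √(-66) = I*√66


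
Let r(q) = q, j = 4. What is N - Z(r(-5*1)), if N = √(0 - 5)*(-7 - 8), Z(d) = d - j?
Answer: 9 - 15*I*√5 ≈ 9.0 - 33.541*I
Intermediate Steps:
Z(d) = -4 + d (Z(d) = d - 1*4 = d - 4 = -4 + d)
N = -15*I*√5 (N = √(-5)*(-15) = (I*√5)*(-15) = -15*I*√5 ≈ -33.541*I)
N - Z(r(-5*1)) = -15*I*√5 - (-4 - 5*1) = -15*I*√5 - (-4 - 5) = -15*I*√5 - 1*(-9) = -15*I*√5 + 9 = 9 - 15*I*√5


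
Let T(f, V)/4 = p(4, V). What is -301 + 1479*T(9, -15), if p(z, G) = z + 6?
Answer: 58859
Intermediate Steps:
p(z, G) = 6 + z
T(f, V) = 40 (T(f, V) = 4*(6 + 4) = 4*10 = 40)
-301 + 1479*T(9, -15) = -301 + 1479*40 = -301 + 59160 = 58859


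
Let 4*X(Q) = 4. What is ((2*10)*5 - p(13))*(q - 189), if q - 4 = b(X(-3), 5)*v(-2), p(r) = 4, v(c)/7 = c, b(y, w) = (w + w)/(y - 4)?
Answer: -13280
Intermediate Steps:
X(Q) = 1 (X(Q) = (¼)*4 = 1)
b(y, w) = 2*w/(-4 + y) (b(y, w) = (2*w)/(-4 + y) = 2*w/(-4 + y))
v(c) = 7*c
q = 152/3 (q = 4 + (2*5/(-4 + 1))*(7*(-2)) = 4 + (2*5/(-3))*(-14) = 4 + (2*5*(-⅓))*(-14) = 4 - 10/3*(-14) = 4 + 140/3 = 152/3 ≈ 50.667)
((2*10)*5 - p(13))*(q - 189) = ((2*10)*5 - 1*4)*(152/3 - 189) = (20*5 - 4)*(-415/3) = (100 - 4)*(-415/3) = 96*(-415/3) = -13280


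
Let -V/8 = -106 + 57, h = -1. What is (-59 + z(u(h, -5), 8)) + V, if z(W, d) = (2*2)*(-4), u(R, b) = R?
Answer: 317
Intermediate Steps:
z(W, d) = -16 (z(W, d) = 4*(-4) = -16)
V = 392 (V = -8*(-106 + 57) = -8*(-49) = 392)
(-59 + z(u(h, -5), 8)) + V = (-59 - 16) + 392 = -75 + 392 = 317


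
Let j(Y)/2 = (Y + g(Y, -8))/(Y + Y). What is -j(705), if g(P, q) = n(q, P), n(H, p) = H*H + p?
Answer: -1474/705 ≈ -2.0908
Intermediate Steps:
n(H, p) = p + H² (n(H, p) = H² + p = p + H²)
g(P, q) = P + q²
j(Y) = (64 + 2*Y)/Y (j(Y) = 2*((Y + (Y + (-8)²))/(Y + Y)) = 2*((Y + (Y + 64))/((2*Y))) = 2*((Y + (64 + Y))*(1/(2*Y))) = 2*((64 + 2*Y)*(1/(2*Y))) = 2*((64 + 2*Y)/(2*Y)) = (64 + 2*Y)/Y)
-j(705) = -(2 + 64/705) = -1*1474/705 = -1474/705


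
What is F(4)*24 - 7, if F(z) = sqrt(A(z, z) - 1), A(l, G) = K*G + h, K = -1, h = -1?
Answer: -7 + 24*I*sqrt(6) ≈ -7.0 + 58.788*I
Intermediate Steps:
A(l, G) = -1 - G (A(l, G) = -G - 1 = -1 - G)
F(z) = sqrt(-2 - z) (F(z) = sqrt((-1 - z) - 1) = sqrt(-2 - z))
F(4)*24 - 7 = sqrt(-2 - 1*4)*24 - 7 = sqrt(-2 - 4)*24 - 7 = sqrt(-6)*24 - 7 = (I*sqrt(6))*24 - 7 = 24*I*sqrt(6) - 7 = -7 + 24*I*sqrt(6)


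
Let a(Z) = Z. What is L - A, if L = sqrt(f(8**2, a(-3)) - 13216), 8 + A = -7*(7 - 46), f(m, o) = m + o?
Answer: -265 + I*sqrt(13155) ≈ -265.0 + 114.7*I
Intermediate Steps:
A = 265 (A = -8 - 7*(7 - 46) = -8 - 7*(-39) = -8 + 273 = 265)
L = I*sqrt(13155) (L = sqrt((8**2 - 3) - 13216) = sqrt((64 - 3) - 13216) = sqrt(61 - 13216) = sqrt(-13155) = I*sqrt(13155) ≈ 114.7*I)
L - A = I*sqrt(13155) - 1*265 = I*sqrt(13155) - 265 = -265 + I*sqrt(13155)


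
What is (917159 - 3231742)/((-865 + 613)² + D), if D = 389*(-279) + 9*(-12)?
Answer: 2314583/45135 ≈ 51.281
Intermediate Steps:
D = -108639 (D = -108531 - 108 = -108639)
(917159 - 3231742)/((-865 + 613)² + D) = (917159 - 3231742)/((-865 + 613)² - 108639) = -2314583/((-252)² - 108639) = -2314583/(63504 - 108639) = -2314583/(-45135) = -2314583*(-1/45135) = 2314583/45135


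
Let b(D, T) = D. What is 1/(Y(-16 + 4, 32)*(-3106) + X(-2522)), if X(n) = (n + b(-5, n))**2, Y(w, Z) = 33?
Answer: 1/6283231 ≈ 1.5915e-7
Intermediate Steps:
X(n) = (-5 + n)**2 (X(n) = (n - 5)**2 = (-5 + n)**2)
1/(Y(-16 + 4, 32)*(-3106) + X(-2522)) = 1/(33*(-3106) + (-5 - 2522)**2) = 1/(-102498 + (-2527)**2) = 1/(-102498 + 6385729) = 1/6283231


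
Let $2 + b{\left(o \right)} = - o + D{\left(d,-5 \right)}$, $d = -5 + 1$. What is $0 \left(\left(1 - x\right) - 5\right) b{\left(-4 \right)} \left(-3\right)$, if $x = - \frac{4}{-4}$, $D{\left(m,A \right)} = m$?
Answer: $0$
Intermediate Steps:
$d = -4$
$x = 1$ ($x = \left(-4\right) \left(- \frac{1}{4}\right) = 1$)
$b{\left(o \right)} = -6 - o$ ($b{\left(o \right)} = -2 - \left(4 + o\right) = -6 - o$)
$0 \left(\left(1 - x\right) - 5\right) b{\left(-4 \right)} \left(-3\right) = 0 \left(\left(1 - 1\right) - 5\right) \left(-6 - -4\right) \left(-3\right) = 0 \left(\left(1 - 1\right) - 5\right) \left(-6 + 4\right) \left(-3\right) = 0 \left(0 - 5\right) \left(-2\right) \left(-3\right) = 0 \left(-5\right) \left(-2\right) \left(-3\right) = 0 \left(-2\right) \left(-3\right) = 0 \left(-3\right) = 0$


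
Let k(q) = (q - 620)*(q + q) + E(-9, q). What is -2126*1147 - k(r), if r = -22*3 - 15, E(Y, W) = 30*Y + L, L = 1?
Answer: -2551815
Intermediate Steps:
E(Y, W) = 1 + 30*Y (E(Y, W) = 30*Y + 1 = 1 + 30*Y)
r = -81 (r = -66 - 15 = -81)
k(q) = -269 + 2*q*(-620 + q) (k(q) = (q - 620)*(q + q) + (1 + 30*(-9)) = (-620 + q)*(2*q) + (1 - 270) = 2*q*(-620 + q) - 269 = -269 + 2*q*(-620 + q))
-2126*1147 - k(r) = -2126*1147 - (-269 - 1240*(-81) + 2*(-81)²) = -2438522 - (-269 + 100440 + 2*6561) = -2438522 - (-269 + 100440 + 13122) = -2438522 - 1*113293 = -2438522 - 113293 = -2551815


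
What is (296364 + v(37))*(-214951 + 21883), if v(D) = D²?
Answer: -57482714844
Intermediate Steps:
(296364 + v(37))*(-214951 + 21883) = (296364 + 37²)*(-214951 + 21883) = (296364 + 1369)*(-193068) = 297733*(-193068) = -57482714844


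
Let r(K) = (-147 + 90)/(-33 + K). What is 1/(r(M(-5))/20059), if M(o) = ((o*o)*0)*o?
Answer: 220649/19 ≈ 11613.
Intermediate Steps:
M(o) = 0 (M(o) = (o**2*0)*o = 0*o = 0)
r(K) = -57/(-33 + K)
1/(r(M(-5))/20059) = 1/(-57/(-33 + 0)/20059) = 1/(-57/(-33)*(1/20059)) = 1/(-57*(-1/33)*(1/20059)) = 1/((19/11)*(1/20059)) = 1/(19/220649) = 220649/19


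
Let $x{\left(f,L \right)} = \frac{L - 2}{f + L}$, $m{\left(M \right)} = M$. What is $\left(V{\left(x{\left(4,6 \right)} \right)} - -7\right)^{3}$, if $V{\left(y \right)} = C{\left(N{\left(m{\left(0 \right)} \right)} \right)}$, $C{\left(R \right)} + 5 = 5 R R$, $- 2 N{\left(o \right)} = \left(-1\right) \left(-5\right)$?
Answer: $\frac{2352637}{64} \approx 36760.0$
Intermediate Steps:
$N{\left(o \right)} = - \frac{5}{2}$ ($N{\left(o \right)} = - \frac{\left(-1\right) \left(-5\right)}{2} = \left(- \frac{1}{2}\right) 5 = - \frac{5}{2}$)
$C{\left(R \right)} = -5 + 5 R^{2}$ ($C{\left(R \right)} = -5 + 5 R R = -5 + 5 R^{2}$)
$x{\left(f,L \right)} = \frac{-2 + L}{L + f}$
$V{\left(y \right)} = \frac{105}{4}$ ($V{\left(y \right)} = -5 + 5 \left(- \frac{5}{2}\right)^{2} = -5 + 5 \cdot \frac{25}{4} = -5 + \frac{125}{4} = \frac{105}{4}$)
$\left(V{\left(x{\left(4,6 \right)} \right)} - -7\right)^{3} = \left(\frac{105}{4} - -7\right)^{3} = \left(\frac{105}{4} + 7\right)^{3} = \left(\frac{133}{4}\right)^{3} = \frac{2352637}{64}$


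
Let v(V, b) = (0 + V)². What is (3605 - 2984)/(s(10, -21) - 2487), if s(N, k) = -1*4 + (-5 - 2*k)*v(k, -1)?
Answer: 621/13826 ≈ 0.044915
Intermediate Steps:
v(V, b) = V²
s(N, k) = -4 + k²*(-5 - 2*k) (s(N, k) = -1*4 + (-5 - 2*k)*k² = -4 + k²*(-5 - 2*k))
(3605 - 2984)/(s(10, -21) - 2487) = (3605 - 2984)/((-4 - 5*(-21)² - 2*(-21)³) - 2487) = 621/((-4 - 5*441 - 2*(-9261)) - 2487) = 621/((-4 - 2205 + 18522) - 2487) = 621/(16313 - 2487) = 621/13826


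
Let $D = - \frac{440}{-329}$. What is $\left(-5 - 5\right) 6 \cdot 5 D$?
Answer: $- \frac{132000}{329} \approx -401.22$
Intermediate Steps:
$D = \frac{440}{329}$ ($D = \left(-440\right) \left(- \frac{1}{329}\right) = \frac{440}{329} \approx 1.3374$)
$\left(-5 - 5\right) 6 \cdot 5 D = \left(-5 - 5\right) 6 \cdot 5 \cdot \frac{440}{329} = \left(-10\right) 6 \cdot 5 \cdot \frac{440}{329} = \left(-60\right) 5 \cdot \frac{440}{329} = \left(-300\right) \frac{440}{329} = - \frac{132000}{329}$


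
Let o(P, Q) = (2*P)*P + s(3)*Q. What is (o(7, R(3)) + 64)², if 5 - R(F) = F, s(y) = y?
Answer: 28224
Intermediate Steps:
R(F) = 5 - F
o(P, Q) = 2*P² + 3*Q (o(P, Q) = (2*P)*P + 3*Q = 2*P² + 3*Q)
(o(7, R(3)) + 64)² = ((2*7² + 3*(5 - 1*3)) + 64)² = ((2*49 + 3*(5 - 3)) + 64)² = ((98 + 3*2) + 64)² = ((98 + 6) + 64)² = (104 + 64)² = 168² = 28224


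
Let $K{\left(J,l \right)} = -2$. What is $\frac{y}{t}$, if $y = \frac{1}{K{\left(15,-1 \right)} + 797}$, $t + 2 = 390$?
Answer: $\frac{1}{308460} \approx 3.2419 \cdot 10^{-6}$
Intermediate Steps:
$t = 388$ ($t = -2 + 390 = 388$)
$y = \frac{1}{795}$ ($y = \frac{1}{-2 + 797} = \frac{1}{795} \approx 0.0012579$)
$\frac{y}{t} = \frac{1}{795 \cdot 388} = \frac{1}{795} \cdot \frac{1}{388} = \frac{1}{308460}$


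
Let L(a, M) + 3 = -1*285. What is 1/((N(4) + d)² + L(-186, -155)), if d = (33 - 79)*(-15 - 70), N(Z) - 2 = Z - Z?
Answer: 1/15303456 ≈ 6.5345e-8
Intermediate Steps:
L(a, M) = -288 (L(a, M) = -3 - 1*285 = -3 - 285 = -288)
N(Z) = 2 (N(Z) = 2 + (Z - Z) = 2 + 0 = 2)
d = 3910 (d = -46*(-85) = 3910)
1/((N(4) + d)² + L(-186, -155)) = 1/((2 + 3910)² - 288) = 1/(3912² - 288) = 1/(15303744 - 288) = 1/15303456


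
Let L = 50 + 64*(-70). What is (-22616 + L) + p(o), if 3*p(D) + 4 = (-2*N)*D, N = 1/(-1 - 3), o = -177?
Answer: -162461/6 ≈ -27077.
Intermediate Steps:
N = -¼ (N = 1/(-4) = -¼ ≈ -0.25000)
L = -4430 (L = 50 - 4480 = -4430)
p(D) = -4/3 + D/6 (p(D) = -4/3 + ((-2*(-¼))*D)/3 = -4/3 + (D/2)/3 = -4/3 + D/6)
(-22616 + L) + p(o) = (-22616 - 4430) + (-4/3 + (⅙)*(-177)) = -27046 + (-4/3 - 59/2) = -27046 - 185/6 = -162461/6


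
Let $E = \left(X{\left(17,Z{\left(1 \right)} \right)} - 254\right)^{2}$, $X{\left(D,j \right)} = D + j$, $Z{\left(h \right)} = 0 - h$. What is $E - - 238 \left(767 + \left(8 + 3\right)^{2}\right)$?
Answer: $267988$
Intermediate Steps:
$Z{\left(h \right)} = - h$
$E = 56644$ ($E = \left(\left(17 - 1\right) - 254\right)^{2} = \left(16 - 254\right)^{2} = \left(-238\right)^{2} = 56644$)
$E - - 238 \left(767 + \left(8 + 3\right)^{2}\right) = 56644 - - 238 \left(767 + \left(8 + 3\right)^{2}\right) = 56644 - - 238 \left(767 + 11^{2}\right) = 56644 - - 238 \left(767 + 121\right) = 56644 - \left(-238\right) 888 = 56644 - -211344 = 56644 + 211344 = 267988$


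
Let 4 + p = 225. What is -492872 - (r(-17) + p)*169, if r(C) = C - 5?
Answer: -526503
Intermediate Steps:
p = 221 (p = -4 + 225 = 221)
r(C) = -5 + C
-492872 - (r(-17) + p)*169 = -492872 - ((-5 - 17) + 221)*169 = -492872 - (-22 + 221)*169 = -492872 - 199*169 = -492872 - 1*33631 = -492872 - 33631 = -526503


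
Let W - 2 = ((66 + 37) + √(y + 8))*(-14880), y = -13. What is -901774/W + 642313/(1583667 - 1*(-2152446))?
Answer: 1668286746530878882/2195047004453382993 - 3354599280*I*√5/587521577761 ≈ 0.76002 - 0.012767*I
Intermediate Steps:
W = -1532638 - 14880*I*√5 (W = 2 + ((66 + 37) + √(-13 + 8))*(-14880) = 2 + (103 + √(-5))*(-14880) = 2 + (103 + I*√5)*(-14880) = 2 + (-1532640 - 14880*I*√5) = -1532638 - 14880*I*√5 ≈ -1.5326e+6 - 33273.0*I)
-901774/W + 642313/(1583667 - 1*(-2152446)) = -901774/(-1532638 - 14880*I*√5) + 642313/(1583667 - 1*(-2152446)) = -901774/(-1532638 - 14880*I*√5) + 642313/(1583667 + 2152446) = -901774/(-1532638 - 14880*I*√5) + 642313/3736113 = 642313/3736113 - 901774/(-1532638 - 14880*I*√5)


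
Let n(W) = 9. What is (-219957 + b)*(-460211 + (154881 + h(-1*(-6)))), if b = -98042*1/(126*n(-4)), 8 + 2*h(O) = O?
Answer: 1814024395040/27 ≈ 6.7186e+10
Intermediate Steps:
h(O) = -4 + O/2
b = -7003/81 (b = -98042/((21*6)*9) = -98042/(126*9) = -98042/1134 = -98042*1/1134 = -7003/81 ≈ -86.457)
(-219957 + b)*(-460211 + (154881 + h(-1*(-6)))) = (-219957 - 7003/81)*(-460211 + (154881 + (-4 + (-1*(-6))/2))) = -17823520*(-460211 + (154881 + (-4 + (1/2)*6)))/81 = -17823520*(-460211 + (154881 + (-4 + 3)))/81 = -17823520*(-460211 + (154881 - 1))/81 = -17823520*(-460211 + 154880)/81 = -17823520/81*(-305331) = 1814024395040/27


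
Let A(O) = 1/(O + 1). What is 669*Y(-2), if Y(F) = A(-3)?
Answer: -669/2 ≈ -334.50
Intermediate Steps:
A(O) = 1/(1 + O)
Y(F) = -½ (Y(F) = 1/(1 - 3) = 1/(-2) = -½)
669*Y(-2) = 669*(-½) = -669/2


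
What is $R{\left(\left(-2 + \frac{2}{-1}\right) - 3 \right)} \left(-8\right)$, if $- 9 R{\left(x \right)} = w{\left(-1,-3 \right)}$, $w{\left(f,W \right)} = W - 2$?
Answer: $- \frac{40}{9} \approx -4.4444$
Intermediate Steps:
$w{\left(f,W \right)} = -2 + W$ ($w{\left(f,W \right)} = W - 2 = -2 + W$)
$R{\left(x \right)} = \frac{5}{9}$ ($R{\left(x \right)} = - \frac{-2 - 3}{9} = \left(- \frac{1}{9}\right) \left(-5\right) = \frac{5}{9}$)
$R{\left(\left(-2 + \frac{2}{-1}\right) - 3 \right)} \left(-8\right) = \frac{5}{9} \left(-8\right) = - \frac{40}{9}$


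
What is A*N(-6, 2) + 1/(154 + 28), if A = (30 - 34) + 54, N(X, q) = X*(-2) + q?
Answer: 127401/182 ≈ 700.01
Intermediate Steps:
N(X, q) = q - 2*X (N(X, q) = -2*X + q = q - 2*X)
A = 50 (A = -4 + 54 = 50)
A*N(-6, 2) + 1/(154 + 28) = 50*(2 - 2*(-6)) + 1/(154 + 28) = 50*(2 + 12) + 1/182 = 50*14 + 1/182 = 700 + 1/182 = 127401/182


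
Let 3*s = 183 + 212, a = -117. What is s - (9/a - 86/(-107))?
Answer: 546412/4173 ≈ 130.94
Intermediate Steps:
s = 395/3 (s = (183 + 212)/3 = (⅓)*395 = 395/3 ≈ 131.67)
s - (9/a - 86/(-107)) = 395/3 - (9/(-117) - 86/(-107)) = 395/3 - (9*(-1/117) - 86*(-1/107)) = 395/3 - (-1/13 + 86/107) = 395/3 - 1*1011/1391 = 395/3 - 1011/1391 = 546412/4173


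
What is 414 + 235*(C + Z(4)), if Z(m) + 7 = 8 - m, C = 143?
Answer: 33314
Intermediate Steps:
Z(m) = 1 - m (Z(m) = -7 + (8 - m) = 1 - m)
414 + 235*(C + Z(4)) = 414 + 235*(143 + (1 - 1*4)) = 414 + 235*(143 + (1 - 4)) = 414 + 235*(143 - 3) = 414 + 235*140 = 414 + 32900 = 33314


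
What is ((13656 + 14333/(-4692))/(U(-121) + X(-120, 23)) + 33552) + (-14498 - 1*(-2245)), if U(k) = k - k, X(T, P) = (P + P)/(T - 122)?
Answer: -5452711015/107916 ≈ -50527.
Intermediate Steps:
X(T, P) = 2*P/(-122 + T) (X(T, P) = (2*P)/(-122 + T) = 2*P/(-122 + T))
U(k) = 0
((13656 + 14333/(-4692))/(U(-121) + X(-120, 23)) + 33552) + (-14498 - 1*(-2245)) = ((13656 + 14333/(-4692))/(0 + 2*23/(-122 - 120)) + 33552) + (-14498 - 1*(-2245)) = ((13656 + 14333*(-1/4692))/(0 + 2*23/(-242)) + 33552) + (-14498 + 2245) = ((13656 - 14333/4692)/(0 + 2*23*(-1/242)) + 33552) - 12253 = (64059619/(4692*(0 - 23/121)) + 33552) - 12253 = (64059619/(4692*(-23/121)) + 33552) - 12253 = ((64059619/4692)*(-121/23) + 33552) - 12253 = (-7751213899/107916 + 33552) - 12253 = -4130416267/107916 - 12253 = -5452711015/107916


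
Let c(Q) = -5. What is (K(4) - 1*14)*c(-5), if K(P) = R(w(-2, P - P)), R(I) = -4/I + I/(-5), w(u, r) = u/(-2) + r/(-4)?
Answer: 91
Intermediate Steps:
w(u, r) = -u/2 - r/4 (w(u, r) = u*(-½) + r*(-¼) = -u/2 - r/4)
R(I) = -4/I - I/5 (R(I) = -4/I + I*(-⅕) = -4/I - I/5)
K(P) = -21/5 (K(P) = -4/(-½*(-2) - (P - P)/4) - (-½*(-2) - (P - P)/4)/5 = -4/(1 - ¼*0) - (1 - ¼*0)/5 = -4/(1 + 0) - (1 + 0)/5 = -4/1 - ⅕*1 = -4*1 - ⅕ = -4 - ⅕ = -21/5)
(K(4) - 1*14)*c(-5) = (-21/5 - 1*14)*(-5) = (-21/5 - 14)*(-5) = -91/5*(-5) = 91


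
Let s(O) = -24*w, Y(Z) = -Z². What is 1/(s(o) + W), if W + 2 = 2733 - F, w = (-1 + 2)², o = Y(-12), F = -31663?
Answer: 1/34370 ≈ 2.9095e-5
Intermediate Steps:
o = -144 (o = -1*(-12)² = -1*144 = -144)
w = 1 (w = 1² = 1)
W = 34394 (W = -2 + (2733 - 1*(-31663)) = -2 + (2733 + 31663) = -2 + 34396 = 34394)
s(O) = -24 (s(O) = -24*1 = -24)
1/(s(o) + W) = 1/(-24 + 34394) = 1/34370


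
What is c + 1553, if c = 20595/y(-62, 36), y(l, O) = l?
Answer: 75691/62 ≈ 1220.8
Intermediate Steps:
c = -20595/62 (c = 20595/(-62) = 20595*(-1/62) = -20595/62 ≈ -332.18)
c + 1553 = -20595/62 + 1553 = 75691/62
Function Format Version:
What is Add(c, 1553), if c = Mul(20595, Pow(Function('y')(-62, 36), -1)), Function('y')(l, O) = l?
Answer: Rational(75691, 62) ≈ 1220.8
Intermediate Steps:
c = Rational(-20595, 62) (c = Mul(20595, Pow(-62, -1)) = Mul(20595, Rational(-1, 62)) = Rational(-20595, 62) ≈ -332.18)
Add(c, 1553) = Add(Rational(-20595, 62), 1553) = Rational(75691, 62)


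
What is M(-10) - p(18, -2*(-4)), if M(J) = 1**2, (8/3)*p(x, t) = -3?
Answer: 17/8 ≈ 2.1250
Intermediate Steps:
p(x, t) = -9/8 (p(x, t) = (3/8)*(-3) = -9/8)
M(J) = 1
M(-10) - p(18, -2*(-4)) = 1 - 1*(-9/8) = 1 + 9/8 = 17/8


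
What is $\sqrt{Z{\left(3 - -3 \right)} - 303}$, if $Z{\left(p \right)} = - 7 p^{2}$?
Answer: $i \sqrt{555} \approx 23.558 i$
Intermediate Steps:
$\sqrt{Z{\left(3 - -3 \right)} - 303} = \sqrt{- 7 \left(3 - -3\right)^{2} - 303} = \sqrt{- 7 \left(3 + 3\right)^{2} - 303} = \sqrt{- 7 \cdot 6^{2} - 303} = \sqrt{\left(-7\right) 36 - 303} = \sqrt{-252 - 303} = \sqrt{-555} = i \sqrt{555}$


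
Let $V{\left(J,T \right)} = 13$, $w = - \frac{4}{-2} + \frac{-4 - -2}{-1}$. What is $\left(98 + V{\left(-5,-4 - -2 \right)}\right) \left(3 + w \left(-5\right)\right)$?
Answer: $-1887$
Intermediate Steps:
$w = 4$ ($w = \left(-4\right) \left(- \frac{1}{2}\right) + \left(-4 + 2\right) \left(-1\right) = 2 - -2 = 2 + 2 = 4$)
$\left(98 + V{\left(-5,-4 - -2 \right)}\right) \left(3 + w \left(-5\right)\right) = \left(98 + 13\right) \left(3 + 4 \left(-5\right)\right) = 111 \left(3 - 20\right) = 111 \left(-17\right) = -1887$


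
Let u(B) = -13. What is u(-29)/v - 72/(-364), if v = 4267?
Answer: 75623/388297 ≈ 0.19476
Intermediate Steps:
u(-29)/v - 72/(-364) = -13/4267 - 72/(-364) = -13*1/4267 - 72*(-1/364) = -13/4267 + 18/91 = 75623/388297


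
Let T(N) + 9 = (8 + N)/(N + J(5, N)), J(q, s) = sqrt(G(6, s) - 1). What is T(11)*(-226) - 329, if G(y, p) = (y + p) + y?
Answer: 11051/9 + 4294*sqrt(22)/99 ≈ 1431.3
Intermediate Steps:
G(y, p) = p + 2*y (G(y, p) = (p + y) + y = p + 2*y)
J(q, s) = sqrt(11 + s) (J(q, s) = sqrt((s + 2*6) - 1) = sqrt((s + 12) - 1) = sqrt((12 + s) - 1) = sqrt(11 + s))
T(N) = -9 + (8 + N)/(N + sqrt(11 + N))
T(11)*(-226) - 329 = ((8 - 9*sqrt(11 + 11) - 8*11)/(11 + sqrt(11 + 11)))*(-226) - 329 = ((8 - 9*sqrt(22) - 88)/(11 + sqrt(22)))*(-226) - 329 = ((-80 - 9*sqrt(22))/(11 + sqrt(22)))*(-226) - 329 = -226*(-80 - 9*sqrt(22))/(11 + sqrt(22)) - 329 = -329 - 226*(-80 - 9*sqrt(22))/(11 + sqrt(22))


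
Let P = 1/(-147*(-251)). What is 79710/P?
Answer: 2941059870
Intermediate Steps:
P = 1/36897 ≈ 2.7102e-5
79710/P = 79710/(1/36897) = 79710*36897 = 2941059870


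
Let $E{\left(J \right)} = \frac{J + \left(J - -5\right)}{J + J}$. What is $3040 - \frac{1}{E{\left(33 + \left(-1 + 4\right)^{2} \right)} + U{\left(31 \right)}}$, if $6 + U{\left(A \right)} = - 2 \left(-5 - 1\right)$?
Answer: $\frac{1802636}{593} \approx 3039.9$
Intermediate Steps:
$U{\left(A \right)} = 6$ ($U{\left(A \right)} = -6 - 2 \left(-5 - 1\right) = -6 - -12 = -6 + 12 = 6$)
$E{\left(J \right)} = \frac{5 + 2 J}{2 J}$ ($E{\left(J \right)} = \frac{J + \left(J + 5\right)}{2 J} = \left(J + \left(5 + J\right)\right) \frac{1}{2 J} = \left(5 + 2 J\right) \frac{1}{2 J} = \frac{5 + 2 J}{2 J}$)
$3040 - \frac{1}{E{\left(33 + \left(-1 + 4\right)^{2} \right)} + U{\left(31 \right)}} = 3040 - \frac{1}{\frac{\frac{5}{2} + \left(33 + \left(-1 + 4\right)^{2}\right)}{33 + \left(-1 + 4\right)^{2}} + 6} = 3040 - \frac{1}{\frac{\frac{5}{2} + \left(33 + 3^{2}\right)}{33 + 3^{2}} + 6} = 3040 - \frac{1}{\frac{\frac{5}{2} + \left(33 + 9\right)}{33 + 9} + 6} = 3040 - \frac{1}{\frac{\frac{5}{2} + 42}{42} + 6} = 3040 - \frac{1}{\frac{1}{42} \cdot \frac{89}{2} + 6} = 3040 - \frac{1}{\frac{89}{84} + 6} = 3040 - \frac{1}{\frac{593}{84}} = 3040 - \frac{84}{593} = \frac{1802636}{593}$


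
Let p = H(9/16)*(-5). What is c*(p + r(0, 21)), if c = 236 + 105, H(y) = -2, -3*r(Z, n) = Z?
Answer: 3410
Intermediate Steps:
r(Z, n) = -Z/3
c = 341
p = 10 (p = -2*(-5) = 10)
c*(p + r(0, 21)) = 341*(10 - ⅓*0) = 341*(10 + 0) = 341*10 = 3410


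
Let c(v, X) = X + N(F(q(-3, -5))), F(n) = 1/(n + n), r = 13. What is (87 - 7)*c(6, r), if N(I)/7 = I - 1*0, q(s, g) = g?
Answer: 984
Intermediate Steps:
F(n) = 1/(2*n)
N(I) = 7*I (N(I) = 7*(I - 1*0) = 7*(I + 0) = 7*I)
c(v, X) = -7/10 + X (c(v, X) = X + 7*((1/2)/(-5)) = X + 7*((1/2)*(-1/5)) = X + 7*(-1/10) = X - 7/10 = -7/10 + X)
(87 - 7)*c(6, r) = (87 - 7)*(-7/10 + 13) = 80*(123/10) = 984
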